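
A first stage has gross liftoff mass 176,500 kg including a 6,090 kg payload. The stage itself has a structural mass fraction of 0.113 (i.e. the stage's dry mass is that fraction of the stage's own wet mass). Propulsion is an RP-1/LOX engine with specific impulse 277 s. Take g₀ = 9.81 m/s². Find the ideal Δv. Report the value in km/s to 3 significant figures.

Stage wet mass = m₀ − payload = 176,500 − 6,090 = 170,410 kg.
Stage dry mass = ε × stage wet mass = 0.113 × 170,410 = 19,256.3 kg.
Burnout mass m_f = stage dry + payload = 19,256.3 + 6,090 = 25,346.3 kg.
v_e = Isp · g₀ = 277 × 9.81 = 2717.4 m/s.
By the Tsiolkovsky rocket equation, Δv = v_e · ln(176,500/25,346.3) = 2717.4 × ln(6.964) = 2717.4 × 1.9407 ≈ 5274 m/s.

Δv ≈ 5.27 km/s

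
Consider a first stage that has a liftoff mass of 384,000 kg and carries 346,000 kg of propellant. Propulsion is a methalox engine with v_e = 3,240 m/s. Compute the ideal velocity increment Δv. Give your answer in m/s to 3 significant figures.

Δv ≈ 7490 m/s

m_f = m₀ − m_prop = 384,000 − 346,000 = 38,000 kg.
Δv = v_e · ln(m₀/m_f) = 3240.0 × ln(10.11) = 3240.0 × 2.3131 ≈ 7494.3 m/s.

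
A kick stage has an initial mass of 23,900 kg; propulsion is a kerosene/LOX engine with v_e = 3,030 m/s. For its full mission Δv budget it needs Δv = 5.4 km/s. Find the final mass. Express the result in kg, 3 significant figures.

m₀/m_f = exp(Δv / v_e) = exp(5400 / 3030.0) = exp(1.7822) = 5.9428.
m_f = m₀ / 5.9428 = 23,900 / 5.9428 = 4,021.67 kg.

final mass ≈ 4020 kg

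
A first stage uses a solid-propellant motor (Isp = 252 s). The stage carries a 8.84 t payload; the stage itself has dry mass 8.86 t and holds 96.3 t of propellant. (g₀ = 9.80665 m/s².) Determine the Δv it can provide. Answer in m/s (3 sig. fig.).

Δv ≈ 4600 m/s

v_e = Isp · g₀ = 252 × 9.80665 = 2471.3 m/s.
m₀ = payload + dry + propellant = 8.84 + 8.86 + 96.3 = 114 t.
m_f = payload + dry = 8.84 + 8.86 = 17.7 t.
Δv = v_e · ln(m₀/m_f) = 2471.3 × ln(6.441) = 2471.3 × 1.8626 ≈ 4603.1 m/s.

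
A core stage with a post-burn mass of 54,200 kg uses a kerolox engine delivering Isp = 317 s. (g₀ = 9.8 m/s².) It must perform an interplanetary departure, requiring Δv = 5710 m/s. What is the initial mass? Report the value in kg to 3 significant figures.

v_e = Isp · g₀ = 317 × 9.8 = 3106.6 m/s.
By the Tsiolkovsky rocket equation, m₀/m_f = exp(Δv / v_e) = exp(5710 / 3106.6) = exp(1.8380) = 6.2841.
m₀ = m_f × 6.2841 = 54,200 × 6.2841 = 340,598 kg.

initial mass ≈ 341000 kg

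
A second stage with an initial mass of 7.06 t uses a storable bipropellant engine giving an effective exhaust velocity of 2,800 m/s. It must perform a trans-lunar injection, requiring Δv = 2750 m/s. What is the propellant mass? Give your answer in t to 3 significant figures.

By the Tsiolkovsky rocket equation, m₀/m_f = exp(Δv / v_e) = exp(2750 / 2800.0) = exp(0.9821) = 2.6702.
m_f = 7.06 / 2.6702 = 2.644 t, so propellant = m₀ − m_f = 7.06 − 2.644 = 4.416 t.

propellant mass ≈ 4.42 t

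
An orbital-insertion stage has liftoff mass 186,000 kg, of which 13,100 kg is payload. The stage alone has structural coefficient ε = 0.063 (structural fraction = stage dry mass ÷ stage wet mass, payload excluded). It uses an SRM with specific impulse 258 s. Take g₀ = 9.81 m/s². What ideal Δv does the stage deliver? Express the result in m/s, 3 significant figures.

Stage wet mass = m₀ − payload = 186,000 − 13,100 = 172,900 kg.
Stage dry mass = ε × stage wet mass = 0.063 × 172,900 = 10,892.7 kg.
Burnout mass m_f = stage dry + payload = 10,892.7 + 13,100 = 23,992.7 kg.
v_e = Isp · g₀ = 258 × 9.81 = 2531.0 m/s.
Δv = v_e · ln(186,000/23,992.7) = 2531.0 × ln(7.752) = 2531.0 × 2.0480 ≈ 5183 m/s.

Δv ≈ 5180 m/s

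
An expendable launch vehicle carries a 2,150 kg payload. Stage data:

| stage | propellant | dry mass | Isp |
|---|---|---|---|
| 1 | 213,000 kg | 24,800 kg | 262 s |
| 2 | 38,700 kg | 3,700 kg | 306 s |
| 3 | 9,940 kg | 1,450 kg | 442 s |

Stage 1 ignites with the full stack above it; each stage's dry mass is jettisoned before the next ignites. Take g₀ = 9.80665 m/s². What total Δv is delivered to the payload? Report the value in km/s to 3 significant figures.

Ignition mass of stage 1 = 213,000+24,800 + 38,700+3,700 + 9,940+1,450 + 2,150 = 293,740 kg.
Stage 1: m₀ = 293,740 kg, m_f = 293,740 − 213,000 = 80,740 kg; Δv = 262×9.80665×ln(3.638) = 2569.3×1.2915 ≈ 3318 m/s.
Stage 2: m₀ = 55,940 kg, m_f = 55,940 − 38,700 = 17,240 kg; Δv = 306×9.80665×ln(3.245) = 3000.8×1.1770 ≈ 3532 m/s.
Stage 3: m₀ = 13,540 kg, m_f = 13,540 − 9,940 = 3,600 kg; Δv = 442×9.80665×ln(3.761) = 4334.5×1.3247 ≈ 5742 m/s.
Total Δv = 3318 + 3532 + 5742 = 12592 m/s.

Δv ≈ 12.6 km/s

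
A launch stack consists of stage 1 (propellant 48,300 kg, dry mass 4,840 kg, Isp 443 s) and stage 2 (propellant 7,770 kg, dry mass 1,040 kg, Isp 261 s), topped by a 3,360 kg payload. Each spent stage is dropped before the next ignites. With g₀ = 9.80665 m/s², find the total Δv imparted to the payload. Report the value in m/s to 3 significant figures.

Δv ≈ 8450 m/s

Ignition mass of stage 1 = 48,300+4,840 + 7,770+1,040 + 3,360 = 65,310 kg.
Stage 1: m₀ = 65,310 kg, m_f = 65,310 − 48,300 = 17,010 kg; Δv = 443×9.80665×ln(3.84) = 4344.3×1.3453 ≈ 5845 m/s.
Stage 2: m₀ = 12,170 kg, m_f = 12,170 − 7,770 = 4,400 kg; Δv = 261×9.80665×ln(2.766) = 2559.5×1.0174 ≈ 2604 m/s.
Total Δv = 5845 + 2604 = 8449 m/s.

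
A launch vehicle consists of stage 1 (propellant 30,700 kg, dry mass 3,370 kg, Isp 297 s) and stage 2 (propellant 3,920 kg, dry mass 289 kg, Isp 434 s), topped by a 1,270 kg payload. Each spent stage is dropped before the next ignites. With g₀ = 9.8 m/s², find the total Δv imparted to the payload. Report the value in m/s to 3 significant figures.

Ignition mass of stage 1 = 30,700+3,370 + 3,920+289 + 1,270 = 39,549 kg.
Stage 1: m₀ = 39,549 kg, m_f = 39,549 − 30,700 = 8,849 kg; Δv = 297×9.8×ln(4.469) = 2910.6×1.4972 ≈ 4358 m/s.
Stage 2: m₀ = 5,479 kg, m_f = 5,479 − 3,920 = 1,559 kg; Δv = 434×9.8×ln(3.514) = 4253.2×1.2569 ≈ 5346 m/s.
Total Δv = 4358 + 5346 = 9704 m/s.

Δv ≈ 9700 m/s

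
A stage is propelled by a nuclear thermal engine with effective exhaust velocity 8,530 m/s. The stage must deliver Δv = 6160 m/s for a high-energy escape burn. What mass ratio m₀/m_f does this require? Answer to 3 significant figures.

Using Δv = v_e ln(m₀/m_f): m₀/m_f = exp(Δv / v_e) = exp(6160 / 8530.0) = exp(0.7222) = 2.0589.

mass ratio ≈ 2.06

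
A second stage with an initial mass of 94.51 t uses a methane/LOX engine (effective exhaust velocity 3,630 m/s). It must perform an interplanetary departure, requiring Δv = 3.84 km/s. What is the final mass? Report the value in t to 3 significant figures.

final mass ≈ 32.8 t

From the ideal rocket equation, m₀/m_f = exp(Δv / v_e) = exp(3840 / 3630.0) = exp(1.0579) = 2.8802.
m_f = m₀ / 2.8802 = 94.51 / 2.8802 = 32.8137 t.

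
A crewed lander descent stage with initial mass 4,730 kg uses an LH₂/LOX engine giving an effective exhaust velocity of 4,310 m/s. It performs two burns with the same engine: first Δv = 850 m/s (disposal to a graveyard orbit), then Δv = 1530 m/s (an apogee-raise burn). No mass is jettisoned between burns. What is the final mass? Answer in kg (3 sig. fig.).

final mass ≈ 2720 kg

After the first burn: m = 4730 × exp(−850/4310.0) = 4730 × 0.82101 = 3,883.38 kg.
After the second burn: m = 3,883.38 × exp(−1530/4310.0) = 3,883.38 × 0.70118 = 2,722.95 kg.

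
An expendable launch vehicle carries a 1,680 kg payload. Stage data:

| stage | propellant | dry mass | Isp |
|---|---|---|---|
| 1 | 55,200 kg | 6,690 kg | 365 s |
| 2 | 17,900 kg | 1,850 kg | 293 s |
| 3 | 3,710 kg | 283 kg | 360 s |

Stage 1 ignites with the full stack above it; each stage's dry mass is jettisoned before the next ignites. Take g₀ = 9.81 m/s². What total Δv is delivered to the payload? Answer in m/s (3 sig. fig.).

Ignition mass of stage 1 = 55,200+6,690 + 17,900+1,850 + 3,710+283 + 1,680 = 87,313 kg.
Stage 1: m₀ = 87,313 kg, m_f = 87,313 − 55,200 = 32,113 kg; Δv = 365×9.81×ln(2.719) = 3580.7×1.0002 ≈ 3582 m/s.
Stage 2: m₀ = 25,423 kg, m_f = 25,423 − 17,900 = 7,523 kg; Δv = 293×9.81×ln(3.379) = 2874.3×1.2177 ≈ 3500 m/s.
Stage 3: m₀ = 5,673 kg, m_f = 5,673 − 3,710 = 1,963 kg; Δv = 360×9.81×ln(2.89) = 3531.6×1.0612 ≈ 3748 m/s.
Total Δv = 3582 + 3500 + 3748 = 10830 m/s.

Δv ≈ 10800 m/s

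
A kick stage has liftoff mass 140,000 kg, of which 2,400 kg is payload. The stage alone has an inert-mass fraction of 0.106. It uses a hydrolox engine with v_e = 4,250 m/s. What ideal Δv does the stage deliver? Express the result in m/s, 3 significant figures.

Stage wet mass = m₀ − payload = 140,000 − 2,400 = 137,600 kg.
Stage dry mass = ε × stage wet mass = 0.106 × 137,600 = 14,585.6 kg.
Burnout mass m_f = stage dry + payload = 14,585.6 + 2,400 = 16,985.6 kg.
Δv = v_e · ln(140,000/16,985.6) = 4250.0 × ln(8.242) = 4250.0 × 2.1093 ≈ 8964 m/s.

Δv ≈ 8960 m/s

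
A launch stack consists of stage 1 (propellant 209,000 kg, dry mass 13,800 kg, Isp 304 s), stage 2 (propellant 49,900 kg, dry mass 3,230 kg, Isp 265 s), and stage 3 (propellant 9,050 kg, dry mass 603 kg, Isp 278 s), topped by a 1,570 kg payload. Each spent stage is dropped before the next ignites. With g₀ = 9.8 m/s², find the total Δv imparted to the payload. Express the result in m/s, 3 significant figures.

Δv ≈ 12200 m/s

Ignition mass of stage 1 = 209,000+13,800 + 49,900+3,230 + 9,050+603 + 1,570 = 287,153 kg.
Stage 1: m₀ = 287,153 kg, m_f = 287,153 − 209,000 = 78,153 kg; Δv = 304×9.8×ln(3.674) = 2979.2×1.3013 ≈ 3877 m/s.
Stage 2: m₀ = 64,353 kg, m_f = 64,353 − 49,900 = 14,453 kg; Δv = 265×9.8×ln(4.453) = 2597.0×1.4935 ≈ 3879 m/s.
Stage 3: m₀ = 11,223 kg, m_f = 11,223 − 9,050 = 2,173 kg; Δv = 278×9.8×ln(5.165) = 2724.4×1.6419 ≈ 4473 m/s.
Total Δv = 3877 + 3879 + 4473 = 12229 m/s.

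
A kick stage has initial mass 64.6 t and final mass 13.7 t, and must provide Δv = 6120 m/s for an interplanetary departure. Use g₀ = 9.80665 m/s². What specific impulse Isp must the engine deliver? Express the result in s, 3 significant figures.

Isp ≈ 402 s

ln(m₀/m_f) = ln(64600/13700) = ln(4.715) = 1.5508.
v_e = Δv / ln(m₀/m_f) = 6120 / 1.5508 = 3946.3 m/s.
Isp = v_e / g₀ = 3946.3 / 9.80665 = 402.4 s.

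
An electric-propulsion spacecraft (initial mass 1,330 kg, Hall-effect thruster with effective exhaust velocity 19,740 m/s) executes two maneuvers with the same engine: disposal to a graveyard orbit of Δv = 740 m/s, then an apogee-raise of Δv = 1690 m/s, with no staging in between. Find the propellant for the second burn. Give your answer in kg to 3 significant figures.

propellant for the second burn ≈ 105 kg

After the first burn: m = 1330 × exp(−740/19740.0) = 1330 × 0.96321 = 1,281.07 kg.
After the second burn: m = 1,281.07 × exp(−1690/19740.0) = 1,281.07 × 0.91795 = 1,175.96 kg.
Second-burn propellant = 1,281.07 − 1,175.96 = 105.11 kg.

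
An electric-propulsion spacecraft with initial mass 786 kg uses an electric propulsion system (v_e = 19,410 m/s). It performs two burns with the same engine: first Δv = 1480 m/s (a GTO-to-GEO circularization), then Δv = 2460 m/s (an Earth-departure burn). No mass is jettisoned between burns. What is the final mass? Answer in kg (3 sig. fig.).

After the first burn: m = 786 × exp(−1480/19410.0) = 786 × 0.92659 = 728.3 kg.
After the second burn: m = 728.3 × exp(−2460/19410.0) = 728.3 × 0.88096 = 641.603 kg.

final mass ≈ 642 kg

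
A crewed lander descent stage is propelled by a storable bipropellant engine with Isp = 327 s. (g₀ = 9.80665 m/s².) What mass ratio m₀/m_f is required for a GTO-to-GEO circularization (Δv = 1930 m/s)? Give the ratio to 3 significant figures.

v_e = Isp · g₀ = 327 × 9.80665 = 3206.8 m/s.
m₀/m_f = exp(Δv / v_e) = exp(1930 / 3206.8) = exp(0.6019) = 1.8255.

mass ratio ≈ 1.83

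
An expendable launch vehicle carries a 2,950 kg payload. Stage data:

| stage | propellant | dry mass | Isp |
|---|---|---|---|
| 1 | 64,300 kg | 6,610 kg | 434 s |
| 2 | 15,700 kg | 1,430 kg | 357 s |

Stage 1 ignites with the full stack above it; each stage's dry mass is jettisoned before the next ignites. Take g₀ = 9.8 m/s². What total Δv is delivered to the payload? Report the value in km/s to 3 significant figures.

Ignition mass of stage 1 = 64,300+6,610 + 15,700+1,430 + 2,950 = 90,990 kg.
Stage 1: m₀ = 90,990 kg, m_f = 90,990 − 64,300 = 26,690 kg; Δv = 434×9.8×ln(3.409) = 4253.2×1.2265 ≈ 5216 m/s.
Stage 2: m₀ = 20,080 kg, m_f = 20,080 − 15,700 = 4,380 kg; Δv = 357×9.8×ln(4.584) = 3498.6×1.5227 ≈ 5327 m/s.
Total Δv = 5216 + 5327 = 10543 m/s.

Δv ≈ 10.5 km/s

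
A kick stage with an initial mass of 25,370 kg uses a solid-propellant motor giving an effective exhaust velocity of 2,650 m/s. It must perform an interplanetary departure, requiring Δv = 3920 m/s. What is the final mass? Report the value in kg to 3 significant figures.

m₀/m_f = exp(Δv / v_e) = exp(3920 / 2650.0) = exp(1.4792) = 4.3896.
m_f = m₀ / 4.3896 = 25,370 / 4.3896 = 5,779.57 kg.

final mass ≈ 5780 kg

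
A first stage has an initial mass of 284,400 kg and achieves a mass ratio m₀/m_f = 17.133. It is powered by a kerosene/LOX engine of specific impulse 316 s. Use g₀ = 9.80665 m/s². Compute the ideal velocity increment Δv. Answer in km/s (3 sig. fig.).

v_e = Isp · g₀ = 316 × 9.80665 = 3098.9 m/s.
From the ideal rocket equation, Δv = v_e · ln(17.133) = 3098.9 × 2.8410 ≈ 8804.0 m/s.

Δv ≈ 8.80 km/s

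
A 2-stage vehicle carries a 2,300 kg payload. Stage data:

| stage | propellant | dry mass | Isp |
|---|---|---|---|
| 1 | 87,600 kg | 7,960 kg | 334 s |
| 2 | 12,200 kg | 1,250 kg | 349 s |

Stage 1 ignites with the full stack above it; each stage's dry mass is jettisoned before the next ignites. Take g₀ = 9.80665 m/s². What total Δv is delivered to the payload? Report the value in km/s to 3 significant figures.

Ignition mass of stage 1 = 87,600+7,960 + 12,200+1,250 + 2,300 = 111,310 kg.
Stage 1: m₀ = 111,310 kg, m_f = 111,310 − 87,600 = 23,710 kg; Δv = 334×9.80665×ln(4.695) = 3275.4×1.5464 ≈ 5065 m/s.
Stage 2: m₀ = 15,750 kg, m_f = 15,750 − 12,200 = 3,550 kg; Δv = 349×9.80665×ln(4.437) = 3422.5×1.4899 ≈ 5099 m/s.
Total Δv = 5065 + 5099 = 10164 m/s.

Δv ≈ 10.2 km/s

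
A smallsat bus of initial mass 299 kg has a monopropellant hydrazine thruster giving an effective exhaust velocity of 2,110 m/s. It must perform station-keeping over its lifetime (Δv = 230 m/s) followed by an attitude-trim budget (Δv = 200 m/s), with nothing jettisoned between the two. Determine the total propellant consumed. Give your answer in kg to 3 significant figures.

After the first burn: m = 299 × exp(−230/2110.0) = 299 × 0.89673 = 268.122 kg.
After the second burn: m = 268.122 × exp(−200/2110.0) = 268.122 × 0.90957 = 243.876 kg.
Total propellant = m₀ − m_final = 299 − 243.876 = 55.124 kg.

total propellant consumed ≈ 55.1 kg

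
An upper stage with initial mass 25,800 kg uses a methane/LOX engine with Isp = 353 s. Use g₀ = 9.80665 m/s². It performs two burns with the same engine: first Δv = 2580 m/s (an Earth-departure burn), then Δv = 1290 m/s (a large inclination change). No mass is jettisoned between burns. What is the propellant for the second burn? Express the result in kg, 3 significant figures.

v_e = Isp · g₀ = 353 × 9.80665 = 3461.7 m/s.
After the first burn: m = 25800 × exp(−2580/3461.7) = 25800 × 0.47460 = 12,244.7 kg.
After the second burn: m = 12,244.7 × exp(−1290/3461.7) = 12,244.7 × 0.68891 = 8,435.5 kg.
Second-burn propellant = 12,244.7 − 8,435.5 = 3,809.2 kg.

propellant for the second burn ≈ 3810 kg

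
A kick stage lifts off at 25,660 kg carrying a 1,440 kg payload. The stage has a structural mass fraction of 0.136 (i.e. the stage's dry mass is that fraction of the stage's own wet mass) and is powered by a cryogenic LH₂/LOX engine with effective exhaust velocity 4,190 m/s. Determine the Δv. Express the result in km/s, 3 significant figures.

Δv ≈ 7.08 km/s

Stage wet mass = m₀ − payload = 25,660 − 1,440 = 24,220 kg.
Stage dry mass = ε × stage wet mass = 0.136 × 24,220 = 3,293.92 kg.
Burnout mass m_f = stage dry + payload = 3,293.92 + 1,440 = 4,733.92 kg.
Using Δv = v_e ln(m₀/m_f): Δv = v_e · ln(25,660/4,733.92) = 4190.0 × ln(5.42) = 4190.0 × 1.6902 ≈ 7082 m/s.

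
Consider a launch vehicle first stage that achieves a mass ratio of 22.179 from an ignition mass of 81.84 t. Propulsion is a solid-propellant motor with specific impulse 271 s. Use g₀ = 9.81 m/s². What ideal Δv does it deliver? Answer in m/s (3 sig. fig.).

v_e = Isp · g₀ = 271 × 9.81 = 2658.5 m/s.
Rocket equation: Δv = v_e · ln(22.179) = 2658.5 × 3.0991 ≈ 8239.1 m/s.

Δv ≈ 8240 m/s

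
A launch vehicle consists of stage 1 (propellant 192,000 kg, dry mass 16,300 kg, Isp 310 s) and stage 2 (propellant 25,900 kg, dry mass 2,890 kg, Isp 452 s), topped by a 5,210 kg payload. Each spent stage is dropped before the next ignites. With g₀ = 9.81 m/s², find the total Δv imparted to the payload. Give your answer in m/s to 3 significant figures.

Δv ≈ 11100 m/s

Ignition mass of stage 1 = 192,000+16,300 + 25,900+2,890 + 5,210 = 242,300 kg.
Stage 1: m₀ = 242,300 kg, m_f = 242,300 − 192,000 = 50,300 kg; Δv = 310×9.81×ln(4.817) = 3041.1×1.5722 ≈ 4781 m/s.
Stage 2: m₀ = 34,000 kg, m_f = 34,000 − 25,900 = 8,100 kg; Δv = 452×9.81×ln(4.198) = 4434.1×1.4345 ≈ 6361 m/s.
Total Δv = 4781 + 6361 = 11142 m/s.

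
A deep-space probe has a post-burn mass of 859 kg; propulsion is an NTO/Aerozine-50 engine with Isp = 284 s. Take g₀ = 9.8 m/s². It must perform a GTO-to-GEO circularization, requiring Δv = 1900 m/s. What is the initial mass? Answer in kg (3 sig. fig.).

v_e = Isp · g₀ = 284 × 9.8 = 2783.2 m/s.
Rocket equation: m₀/m_f = exp(Δv / v_e) = exp(1900 / 2783.2) = exp(0.6827) = 1.9791.
m₀ = m_f × 1.9791 = 859 × 1.9791 = 1,700.05 kg.

initial mass ≈ 1700 kg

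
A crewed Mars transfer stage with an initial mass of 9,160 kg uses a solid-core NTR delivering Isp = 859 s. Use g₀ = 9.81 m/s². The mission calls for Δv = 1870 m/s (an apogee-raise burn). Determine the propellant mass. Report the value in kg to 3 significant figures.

propellant mass ≈ 1820 kg

v_e = Isp · g₀ = 859 × 9.81 = 8426.8 m/s.
m₀/m_f = exp(Δv / v_e) = exp(1870 / 8426.8) = exp(0.2219) = 1.2485.
m_f = 9,160 / 1.2485 = 7,336.8 kg, so propellant = m₀ − m_f = 9,160 − 7,336.8 = 1,823.2 kg.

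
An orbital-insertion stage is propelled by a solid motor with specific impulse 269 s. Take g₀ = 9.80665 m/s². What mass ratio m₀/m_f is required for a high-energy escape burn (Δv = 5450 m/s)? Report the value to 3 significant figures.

mass ratio ≈ 7.89

v_e = Isp · g₀ = 269 × 9.80665 = 2638.0 m/s.
From the ideal rocket equation, m₀/m_f = exp(Δv / v_e) = exp(5450 / 2638.0) = exp(2.0660) = 7.8929.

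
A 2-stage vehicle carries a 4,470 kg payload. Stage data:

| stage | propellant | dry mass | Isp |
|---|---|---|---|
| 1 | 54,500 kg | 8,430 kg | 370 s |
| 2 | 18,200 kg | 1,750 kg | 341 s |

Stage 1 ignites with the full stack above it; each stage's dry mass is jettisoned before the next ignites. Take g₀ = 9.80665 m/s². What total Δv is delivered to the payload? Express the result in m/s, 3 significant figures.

Δv ≈ 8120 m/s

Ignition mass of stage 1 = 54,500+8,430 + 18,200+1,750 + 4,470 = 87,350 kg.
Stage 1: m₀ = 87,350 kg, m_f = 87,350 − 54,500 = 32,850 kg; Δv = 370×9.80665×ln(2.659) = 3628.5×0.9780 ≈ 3549 m/s.
Stage 2: m₀ = 24,420 kg, m_f = 24,420 − 18,200 = 6,220 kg; Δv = 341×9.80665×ln(3.926) = 3344.1×1.3676 ≈ 4573 m/s.
Total Δv = 3549 + 4573 = 8122 m/s.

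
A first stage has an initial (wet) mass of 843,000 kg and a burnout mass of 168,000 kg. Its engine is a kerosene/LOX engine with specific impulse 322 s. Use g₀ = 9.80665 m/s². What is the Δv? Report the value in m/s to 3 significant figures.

v_e = Isp · g₀ = 322 × 9.80665 = 3157.7 m/s.
By the Tsiolkovsky rocket equation, Δv = v_e · ln(m₀/m_f) = 3157.7 × ln(5.018) = 3157.7 × 1.6130 ≈ 5093.4 m/s.

Δv ≈ 5090 m/s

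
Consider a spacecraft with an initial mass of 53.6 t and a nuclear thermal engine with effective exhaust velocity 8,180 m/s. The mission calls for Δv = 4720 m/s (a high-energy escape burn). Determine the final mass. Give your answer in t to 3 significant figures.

final mass ≈ 30.1 t

m₀/m_f = exp(Δv / v_e) = exp(4720 / 8180.0) = exp(0.5770) = 1.7807.
m_f = m₀ / 1.7807 = 53.6 / 1.7807 = 30.1005 t.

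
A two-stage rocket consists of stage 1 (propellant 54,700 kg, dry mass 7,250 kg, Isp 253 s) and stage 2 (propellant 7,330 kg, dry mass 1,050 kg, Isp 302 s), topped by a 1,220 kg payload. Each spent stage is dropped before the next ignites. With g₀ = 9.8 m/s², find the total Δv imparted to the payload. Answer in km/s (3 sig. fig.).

Δv ≈ 7.85 km/s

Ignition mass of stage 1 = 54,700+7,250 + 7,330+1,050 + 1,220 = 71,550 kg.
Stage 1: m₀ = 71,550 kg, m_f = 71,550 − 54,700 = 16,850 kg; Δv = 253×9.8×ln(4.246) = 2479.4×1.4460 ≈ 3585 m/s.
Stage 2: m₀ = 9,600 kg, m_f = 9,600 − 7,330 = 2,270 kg; Δv = 302×9.8×ln(4.229) = 2959.6×1.4420 ≈ 4268 m/s.
Total Δv = 3585 + 4268 = 7853 m/s.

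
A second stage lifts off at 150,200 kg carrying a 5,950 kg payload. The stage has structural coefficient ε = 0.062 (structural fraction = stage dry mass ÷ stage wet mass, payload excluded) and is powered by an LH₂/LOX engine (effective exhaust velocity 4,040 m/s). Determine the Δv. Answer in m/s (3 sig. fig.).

Stage wet mass = m₀ − payload = 150,200 − 5,950 = 144,250 kg.
Stage dry mass = ε × stage wet mass = 0.062 × 144,250 = 8,943.5 kg.
Burnout mass m_f = stage dry + payload = 8,943.5 + 5,950 = 14,893.5 kg.
Δv = v_e · ln(150,200/14,893.5) = 4040.0 × ln(10.08) = 4040.0 × 2.3110 ≈ 9337 m/s.

Δv ≈ 9340 m/s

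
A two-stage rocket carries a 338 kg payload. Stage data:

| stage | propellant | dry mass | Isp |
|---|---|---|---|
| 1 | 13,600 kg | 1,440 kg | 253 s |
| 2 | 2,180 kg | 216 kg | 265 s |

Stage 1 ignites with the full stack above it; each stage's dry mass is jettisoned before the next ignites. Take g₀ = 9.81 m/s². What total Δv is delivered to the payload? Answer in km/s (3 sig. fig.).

Ignition mass of stage 1 = 13,600+1,440 + 2,180+216 + 338 = 17,774 kg.
Stage 1: m₀ = 17,774 kg, m_f = 17,774 − 13,600 = 4,174 kg; Δv = 253×9.81×ln(4.258) = 2481.9×1.4489 ≈ 3596 m/s.
Stage 2: m₀ = 2,734 kg, m_f = 2,734 − 2,180 = 554 kg; Δv = 265×9.81×ln(4.935) = 2599.7×1.5964 ≈ 4150 m/s.
Total Δv = 3596 + 4150 = 7746 m/s.

Δv ≈ 7.75 km/s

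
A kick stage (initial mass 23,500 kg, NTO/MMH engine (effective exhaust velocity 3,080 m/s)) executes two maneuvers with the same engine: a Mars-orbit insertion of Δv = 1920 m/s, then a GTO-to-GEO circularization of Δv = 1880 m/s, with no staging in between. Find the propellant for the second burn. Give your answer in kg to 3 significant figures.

After the first burn: m = 23500 × exp(−1920/3080.0) = 23500 × 0.53613 = 12,599.1 kg.
After the second burn: m = 12,599.1 × exp(−1880/3080.0) = 12,599.1 × 0.54314 = 6,843.08 kg.
Second-burn propellant = 12,599.1 − 6,843.08 = 5,756.02 kg.

propellant for the second burn ≈ 5760 kg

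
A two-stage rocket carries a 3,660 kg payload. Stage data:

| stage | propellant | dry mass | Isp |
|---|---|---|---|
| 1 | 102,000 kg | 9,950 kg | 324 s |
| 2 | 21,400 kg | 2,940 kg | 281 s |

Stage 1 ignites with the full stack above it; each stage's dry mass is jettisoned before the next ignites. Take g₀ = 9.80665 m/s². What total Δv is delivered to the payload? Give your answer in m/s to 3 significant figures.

Ignition mass of stage 1 = 102,000+9,950 + 21,400+2,940 + 3,660 = 139,950 kg.
Stage 1: m₀ = 139,950 kg, m_f = 139,950 − 102,000 = 37,950 kg; Δv = 324×9.80665×ln(3.688) = 3177.4×1.3050 ≈ 4146 m/s.
Stage 2: m₀ = 28,000 kg, m_f = 28,000 − 21,400 = 6,600 kg; Δv = 281×9.80665×ln(4.242) = 2755.7×1.4451 ≈ 3982 m/s.
Total Δv = 4146 + 3982 = 8128 m/s.

Δv ≈ 8130 m/s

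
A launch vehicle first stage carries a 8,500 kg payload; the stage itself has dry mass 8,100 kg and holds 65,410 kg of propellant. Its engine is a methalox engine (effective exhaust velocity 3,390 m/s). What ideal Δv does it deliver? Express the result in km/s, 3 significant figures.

Δv ≈ 5.42 km/s

m₀ = payload + dry + propellant = 8,500 + 8,100 + 65,410 = 82,010 kg.
m_f = payload + dry = 8,500 + 8,100 = 16,600 kg.
By the Tsiolkovsky rocket equation, Δv = v_e · ln(m₀/m_f) = 3390.0 × ln(4.94) = 3390.0 × 1.5974 ≈ 5415.3 m/s.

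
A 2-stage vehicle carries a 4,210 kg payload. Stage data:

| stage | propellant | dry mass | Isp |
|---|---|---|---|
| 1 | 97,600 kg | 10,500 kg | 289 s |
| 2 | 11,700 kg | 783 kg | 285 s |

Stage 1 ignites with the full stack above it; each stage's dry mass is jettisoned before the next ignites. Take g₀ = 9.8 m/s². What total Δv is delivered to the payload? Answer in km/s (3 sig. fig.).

Ignition mass of stage 1 = 97,600+10,500 + 11,700+783 + 4,210 = 124,793 kg.
Stage 1: m₀ = 124,793 kg, m_f = 124,793 − 97,600 = 27,193 kg; Δv = 289×9.8×ln(4.589) = 2832.2×1.5237 ≈ 4315 m/s.
Stage 2: m₀ = 16,693 kg, m_f = 16,693 − 11,700 = 4,993 kg; Δv = 285×9.8×ln(3.343) = 2793.0×1.2070 ≈ 3371 m/s.
Total Δv = 4315 + 3371 = 7686 m/s.

Δv ≈ 7.69 km/s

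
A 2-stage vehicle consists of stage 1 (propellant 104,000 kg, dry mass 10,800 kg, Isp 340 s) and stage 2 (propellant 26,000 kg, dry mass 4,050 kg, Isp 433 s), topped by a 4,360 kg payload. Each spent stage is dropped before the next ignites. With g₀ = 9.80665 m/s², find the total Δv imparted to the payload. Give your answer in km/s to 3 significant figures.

Δv ≈ 9.96 km/s

Ignition mass of stage 1 = 104,000+10,800 + 26,000+4,050 + 4,360 = 149,210 kg.
Stage 1: m₀ = 149,210 kg, m_f = 149,210 − 104,000 = 45,210 kg; Δv = 340×9.80665×ln(3.3) = 3334.3×1.1940 ≈ 3981 m/s.
Stage 2: m₀ = 34,410 kg, m_f = 34,410 − 26,000 = 8,410 kg; Δv = 433×9.80665×ln(4.092) = 4246.3×1.4089 ≈ 5983 m/s.
Total Δv = 3981 + 5983 = 9964 m/s.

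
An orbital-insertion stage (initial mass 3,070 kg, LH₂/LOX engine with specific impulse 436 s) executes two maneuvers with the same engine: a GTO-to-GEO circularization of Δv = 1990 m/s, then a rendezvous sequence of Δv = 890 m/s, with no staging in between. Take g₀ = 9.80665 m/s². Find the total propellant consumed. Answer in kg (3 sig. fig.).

total propellant consumed ≈ 1500 kg

v_e = Isp · g₀ = 436 × 9.80665 = 4275.7 m/s.
After the first burn: m = 3070 × exp(−1990/4275.7) = 3070 × 0.62787 = 1,927.56 kg.
After the second burn: m = 1,927.56 × exp(−890/4275.7) = 1,927.56 × 0.81208 = 1,565.33 kg.
Total propellant = m₀ − m_final = 3070 − 1,565.33 = 1,504.67 kg.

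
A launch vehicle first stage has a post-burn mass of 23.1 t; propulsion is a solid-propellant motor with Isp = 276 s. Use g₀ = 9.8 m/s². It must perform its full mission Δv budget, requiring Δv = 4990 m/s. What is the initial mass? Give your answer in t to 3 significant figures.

v_e = Isp · g₀ = 276 × 9.8 = 2704.8 m/s.
m₀/m_f = exp(Δv / v_e) = exp(4990 / 2704.8) = exp(1.8449) = 6.3273.
m₀ = m_f × 6.3273 = 23.1 × 6.3273 = 146.161 t.

initial mass ≈ 146 t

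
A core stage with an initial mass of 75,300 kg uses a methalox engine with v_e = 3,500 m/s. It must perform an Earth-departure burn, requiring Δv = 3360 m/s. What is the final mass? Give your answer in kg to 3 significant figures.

final mass ≈ 28800 kg

m₀/m_f = exp(Δv / v_e) = exp(3360 / 3500.0) = exp(0.9600) = 2.6117.
m_f = m₀ / 2.6117 = 75,300 / 2.6117 = 28,831.8 kg.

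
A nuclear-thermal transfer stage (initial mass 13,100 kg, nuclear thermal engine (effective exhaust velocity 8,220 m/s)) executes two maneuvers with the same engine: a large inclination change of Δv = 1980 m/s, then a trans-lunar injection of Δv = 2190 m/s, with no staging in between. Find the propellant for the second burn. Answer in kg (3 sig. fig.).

After the first burn: m = 13100 × exp(−1980/8220.0) = 13100 × 0.78594 = 10,295.8 kg.
After the second burn: m = 10,295.8 × exp(−2190/8220.0) = 10,295.8 × 0.76611 = 7,887.72 kg.
Second-burn propellant = 10,295.8 − 7,887.72 = 2,408.08 kg.

propellant for the second burn ≈ 2410 kg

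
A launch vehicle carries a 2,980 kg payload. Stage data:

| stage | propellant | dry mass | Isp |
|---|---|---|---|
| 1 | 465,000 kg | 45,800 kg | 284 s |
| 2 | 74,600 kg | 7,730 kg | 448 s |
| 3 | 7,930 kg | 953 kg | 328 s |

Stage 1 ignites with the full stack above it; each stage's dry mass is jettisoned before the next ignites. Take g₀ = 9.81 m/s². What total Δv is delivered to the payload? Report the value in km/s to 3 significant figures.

Ignition mass of stage 1 = 465,000+45,800 + 74,600+7,730 + 7,930+953 + 2,980 = 604,993 kg.
Stage 1: m₀ = 604,993 kg, m_f = 604,993 − 465,000 = 139,993 kg; Δv = 284×9.81×ln(4.322) = 2786.0×1.4636 ≈ 4078 m/s.
Stage 2: m₀ = 94,193 kg, m_f = 94,193 − 74,600 = 19,593 kg; Δv = 448×9.81×ln(4.807) = 4394.9×1.5702 ≈ 6901 m/s.
Stage 3: m₀ = 11,863 kg, m_f = 11,863 − 7,930 = 3,933 kg; Δv = 328×9.81×ln(3.016) = 3217.7×1.1040 ≈ 3552 m/s.
Total Δv = 4078 + 6901 + 3552 = 14531 m/s.

Δv ≈ 14.5 km/s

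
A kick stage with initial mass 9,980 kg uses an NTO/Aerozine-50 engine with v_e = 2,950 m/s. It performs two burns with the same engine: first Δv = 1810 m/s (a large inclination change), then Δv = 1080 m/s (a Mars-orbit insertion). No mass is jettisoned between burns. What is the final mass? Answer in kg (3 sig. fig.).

After the first burn: m = 9980 × exp(−1810/2950.0) = 9980 × 0.54142 = 5,403.37 kg.
After the second burn: m = 5,403.37 × exp(−1080/2950.0) = 5,403.37 × 0.69343 = 3,746.86 kg.

final mass ≈ 3750 kg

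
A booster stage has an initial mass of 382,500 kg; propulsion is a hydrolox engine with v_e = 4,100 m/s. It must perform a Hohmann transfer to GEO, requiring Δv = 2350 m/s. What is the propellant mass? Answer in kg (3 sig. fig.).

propellant mass ≈ 167000 kg

m₀/m_f = exp(Δv / v_e) = exp(2350 / 4100.0) = exp(0.5732) = 1.7739.
m_f = 382,500 / 1.7739 = 215,627 kg, so propellant = m₀ − m_f = 382,500 − 215,627 = 166,873 kg.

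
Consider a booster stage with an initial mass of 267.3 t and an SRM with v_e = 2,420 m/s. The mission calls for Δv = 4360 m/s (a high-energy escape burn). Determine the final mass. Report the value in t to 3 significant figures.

final mass ≈ 44.1 t

From the ideal rocket equation, m₀/m_f = exp(Δv / v_e) = exp(4360 / 2420.0) = exp(1.8017) = 6.0597.
m_f = m₀ / 6.0597 = 267.3 / 6.0597 = 44.1111 t.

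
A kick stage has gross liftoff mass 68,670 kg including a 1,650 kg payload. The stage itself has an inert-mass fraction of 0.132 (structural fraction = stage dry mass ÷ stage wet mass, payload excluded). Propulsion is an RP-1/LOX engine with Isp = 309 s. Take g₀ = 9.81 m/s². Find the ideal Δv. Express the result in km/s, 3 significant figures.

Stage wet mass = m₀ − payload = 68,670 − 1,650 = 67,020 kg.
Stage dry mass = ε × stage wet mass = 0.132 × 67,020 = 8,846.64 kg.
Burnout mass m_f = stage dry + payload = 8,846.64 + 1,650 = 10,496.64 kg.
v_e = Isp · g₀ = 309 × 9.81 = 3031.3 m/s.
Δv = v_e · ln(68,670/10,496.64) = 3031.3 × ln(6.542) = 3031.3 × 1.8783 ≈ 5694 m/s.

Δv ≈ 5.69 km/s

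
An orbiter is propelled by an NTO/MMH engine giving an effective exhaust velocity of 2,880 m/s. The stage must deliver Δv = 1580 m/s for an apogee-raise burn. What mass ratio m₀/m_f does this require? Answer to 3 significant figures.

m₀/m_f = exp(Δv / v_e) = exp(1580 / 2880.0) = exp(0.5486) = 1.7308.

mass ratio ≈ 1.73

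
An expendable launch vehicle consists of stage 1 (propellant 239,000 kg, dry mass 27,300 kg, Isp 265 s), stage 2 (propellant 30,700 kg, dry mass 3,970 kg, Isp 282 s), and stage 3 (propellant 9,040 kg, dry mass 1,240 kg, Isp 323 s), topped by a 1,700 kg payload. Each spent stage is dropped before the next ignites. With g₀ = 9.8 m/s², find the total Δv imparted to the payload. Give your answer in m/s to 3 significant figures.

Δv ≈ 11200 m/s

Ignition mass of stage 1 = 239,000+27,300 + 30,700+3,970 + 9,040+1,240 + 1,700 = 312,950 kg.
Stage 1: m₀ = 312,950 kg, m_f = 312,950 − 239,000 = 73,950 kg; Δv = 265×9.8×ln(4.232) = 2597.0×1.4427 ≈ 3747 m/s.
Stage 2: m₀ = 46,650 kg, m_f = 46,650 − 30,700 = 15,950 kg; Δv = 282×9.8×ln(2.925) = 2763.6×1.0732 ≈ 2966 m/s.
Stage 3: m₀ = 11,980 kg, m_f = 11,980 − 9,040 = 2,940 kg; Δv = 323×9.8×ln(4.075) = 3165.4×1.4048 ≈ 4447 m/s.
Total Δv = 3747 + 2966 + 4447 = 11160 m/s.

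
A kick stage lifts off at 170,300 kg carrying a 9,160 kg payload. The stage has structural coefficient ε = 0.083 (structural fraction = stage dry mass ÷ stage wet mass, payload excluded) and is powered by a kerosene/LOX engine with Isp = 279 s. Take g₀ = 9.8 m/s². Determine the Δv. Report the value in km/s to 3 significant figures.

Stage wet mass = m₀ − payload = 170,300 − 9,160 = 161,140 kg.
Stage dry mass = ε × stage wet mass = 0.083 × 161,140 = 13,374.6 kg.
Burnout mass m_f = stage dry + payload = 13,374.6 + 9,160 = 22,534.6 kg.
v_e = Isp · g₀ = 279 × 9.8 = 2734.2 m/s.
By the Tsiolkovsky rocket equation, Δv = v_e · ln(170,300/22,534.6) = 2734.2 × ln(7.557) = 2734.2 × 2.0225 ≈ 5530 m/s.

Δv ≈ 5.53 km/s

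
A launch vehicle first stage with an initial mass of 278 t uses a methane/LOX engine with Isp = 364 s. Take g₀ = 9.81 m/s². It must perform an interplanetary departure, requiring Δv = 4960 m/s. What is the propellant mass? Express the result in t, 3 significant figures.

v_e = Isp · g₀ = 364 × 9.81 = 3570.8 m/s.
m₀/m_f = exp(Δv / v_e) = exp(4960 / 3570.8) = exp(1.3890) = 4.0110.
m_f = 278 / 4.0110 = 69.3094 t, so propellant = m₀ − m_f = 278 − 69.3094 = 208.6906 t.

propellant mass ≈ 209 t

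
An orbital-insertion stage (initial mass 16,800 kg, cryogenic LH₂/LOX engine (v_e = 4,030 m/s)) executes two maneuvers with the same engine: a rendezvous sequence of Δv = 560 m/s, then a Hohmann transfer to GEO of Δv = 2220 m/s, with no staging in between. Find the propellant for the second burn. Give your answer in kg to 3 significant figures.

propellant for the second burn ≈ 6190 kg

After the first burn: m = 16800 × exp(−560/4030.0) = 16800 × 0.87026 = 14,620.4 kg.
After the second burn: m = 14,620.4 × exp(−2220/4030.0) = 14,620.4 × 0.57645 = 8,427.93 kg.
Second-burn propellant = 14,620.4 − 8,427.93 = 6,192.47 kg.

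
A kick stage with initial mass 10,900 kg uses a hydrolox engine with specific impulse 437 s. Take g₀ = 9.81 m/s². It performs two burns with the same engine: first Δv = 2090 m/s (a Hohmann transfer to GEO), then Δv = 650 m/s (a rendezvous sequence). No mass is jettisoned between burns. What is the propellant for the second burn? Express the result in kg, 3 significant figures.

v_e = Isp · g₀ = 437 × 9.81 = 4287.0 m/s.
After the first burn: m = 10900 × exp(−2090/4287.0) = 10900 × 0.61415 = 6,694.24 kg.
After the second burn: m = 6,694.24 × exp(−650/4287.0) = 6,694.24 × 0.85931 = 5,752.43 kg.
Second-burn propellant = 6,694.24 − 5,752.43 = 941.81 kg.

propellant for the second burn ≈ 942 kg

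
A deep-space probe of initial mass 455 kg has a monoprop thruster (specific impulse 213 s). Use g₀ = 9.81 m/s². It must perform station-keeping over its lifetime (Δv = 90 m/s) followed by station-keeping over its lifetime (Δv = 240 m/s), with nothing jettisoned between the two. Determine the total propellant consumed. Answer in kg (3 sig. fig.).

total propellant consumed ≈ 66.5 kg

v_e = Isp · g₀ = 213 × 9.81 = 2089.5 m/s.
After the first burn: m = 455 × exp(−90/2089.5) = 455 × 0.95784 = 435.817 kg.
After the second burn: m = 435.817 × exp(−240/2089.5) = 435.817 × 0.89149 = 388.526 kg.
Total propellant = m₀ − m_final = 455 − 388.526 = 66.474 kg.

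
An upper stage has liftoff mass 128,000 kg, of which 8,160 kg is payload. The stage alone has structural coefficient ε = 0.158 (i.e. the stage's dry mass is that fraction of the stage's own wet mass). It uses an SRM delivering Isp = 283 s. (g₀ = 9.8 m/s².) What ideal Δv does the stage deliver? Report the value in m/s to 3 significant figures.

Stage wet mass = m₀ − payload = 128,000 − 8,160 = 119,840 kg.
Stage dry mass = ε × stage wet mass = 0.158 × 119,840 = 18,934.7 kg.
Burnout mass m_f = stage dry + payload = 18,934.7 + 8,160 = 27,094.7 kg.
v_e = Isp · g₀ = 283 × 9.8 = 2773.4 m/s.
From the ideal rocket equation, Δv = v_e · ln(128,000/27,094.7) = 2773.4 × ln(4.724) = 2773.4 × 1.5527 ≈ 4306 m/s.

Δv ≈ 4310 m/s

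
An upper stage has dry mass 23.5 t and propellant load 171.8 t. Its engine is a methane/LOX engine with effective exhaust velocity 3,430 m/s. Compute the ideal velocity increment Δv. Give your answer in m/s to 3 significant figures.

Δv ≈ 7260 m/s

m₀ = m_dry + m_prop = 23.5 + 171.8 = 195.3 t.
Δv = v_e · ln(m₀/m_f) = 3430.0 × ln(8.311) = 3430.0 × 2.1175 ≈ 7263.1 m/s.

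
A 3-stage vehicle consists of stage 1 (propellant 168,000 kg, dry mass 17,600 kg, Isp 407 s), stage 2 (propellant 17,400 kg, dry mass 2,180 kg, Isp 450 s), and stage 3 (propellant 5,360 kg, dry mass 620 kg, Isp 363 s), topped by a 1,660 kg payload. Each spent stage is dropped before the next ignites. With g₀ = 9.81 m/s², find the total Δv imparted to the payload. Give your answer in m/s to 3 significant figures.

Δv ≈ 15000 m/s

Ignition mass of stage 1 = 168,000+17,600 + 17,400+2,180 + 5,360+620 + 1,660 = 212,820 kg.
Stage 1: m₀ = 212,820 kg, m_f = 212,820 − 168,000 = 44,820 kg; Δv = 407×9.81×ln(4.748) = 3992.7×1.5578 ≈ 6220 m/s.
Stage 2: m₀ = 27,220 kg, m_f = 27,220 − 17,400 = 9,820 kg; Δv = 450×9.81×ln(2.772) = 4414.5×1.0195 ≈ 4501 m/s.
Stage 3: m₀ = 7,640 kg, m_f = 7,640 − 5,360 = 2,280 kg; Δv = 363×9.81×ln(3.351) = 3561.0×1.2092 ≈ 4306 m/s.
Total Δv = 6220 + 4501 + 4306 = 15027 m/s.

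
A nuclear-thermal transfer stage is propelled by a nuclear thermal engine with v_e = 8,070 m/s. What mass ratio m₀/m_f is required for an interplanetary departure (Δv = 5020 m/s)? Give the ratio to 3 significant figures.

Using Δv = v_e ln(m₀/m_f): m₀/m_f = exp(Δv / v_e) = exp(5020 / 8070.0) = exp(0.6221) = 1.8628.

mass ratio ≈ 1.86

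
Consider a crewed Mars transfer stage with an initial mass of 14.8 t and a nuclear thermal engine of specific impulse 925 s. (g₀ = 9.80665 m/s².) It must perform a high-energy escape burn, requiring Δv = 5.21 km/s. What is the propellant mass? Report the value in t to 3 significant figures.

v_e = Isp · g₀ = 925 × 9.80665 = 9071.2 m/s.
m₀/m_f = exp(Δv / v_e) = exp(5210 / 9071.2) = exp(0.5743) = 1.7760.
m_f = 14.8 / 1.7760 = 8.33333 t, so propellant = m₀ − m_f = 14.8 − 8.33333 = 6.46667 t.

propellant mass ≈ 6.47 t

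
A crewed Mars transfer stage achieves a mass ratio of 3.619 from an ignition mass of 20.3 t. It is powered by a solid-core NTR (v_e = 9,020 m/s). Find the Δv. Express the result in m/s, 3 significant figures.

Δv ≈ 11600 m/s

By the Tsiolkovsky rocket equation, Δv = v_e · ln(3.619) = 9020.0 × 1.2862 ≈ 11601.5 m/s.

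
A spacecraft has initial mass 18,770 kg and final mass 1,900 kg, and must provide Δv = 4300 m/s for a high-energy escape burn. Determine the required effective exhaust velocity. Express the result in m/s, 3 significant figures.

ln(m₀/m_f) = ln(18770/1900) = ln(9.879) = 2.2904.
v_e = Δv / ln(m₀/m_f) = 4300 / 2.2904 = 1877.4 m/s.

v_e ≈ 1880 m/s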